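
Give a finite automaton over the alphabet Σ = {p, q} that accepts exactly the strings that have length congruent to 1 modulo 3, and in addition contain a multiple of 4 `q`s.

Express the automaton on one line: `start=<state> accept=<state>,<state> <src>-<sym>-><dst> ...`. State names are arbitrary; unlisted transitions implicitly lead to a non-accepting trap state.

start=A accept=B A-p->B A-q->C B-p->D B-q->E C-p->E C-q->F D-p->A D-q->G E-p->G E-q->H F-p->H F-q->I G-p->C G-q->J H-p->J H-q->K I-p->K I-q->B J-p->F J-q->L K-p->L K-q->D L-p->I L-q->A

Build one automaton per condition and run them in lockstep. The first has 3 states tracking the input length modulo 3; the second has 4 states tracking the count of `q`s modulo 4. A product state is a pair (one from each), accepting exactly when both do.
With 12 states:
       p  q 
>  A   B  C 
 * B   D  E 
   C   E  F 
   D   A  G 
   E   G  H 
   F   H  I 
   G   C  J 
   H   J  K 
   I   K  B 
   J   F  L 
   K   L  D 
   L   I  A 
(> = start, * = accepting)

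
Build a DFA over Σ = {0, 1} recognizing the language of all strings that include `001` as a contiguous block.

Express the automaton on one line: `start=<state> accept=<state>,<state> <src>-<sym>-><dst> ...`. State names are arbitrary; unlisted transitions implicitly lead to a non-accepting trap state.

start=q0 accept=q3 q0-0->q1 q0-1->q0 q1-0->q2 q1-1->q0 q2-0->q2 q2-1->q3 q3-0->q3 q3-1->q3

Track how much of `001` has been matched so far: state q0 is no progress, q3 is the absorbing accept state reached once `001` has occurred. Intermediate states record partial matches; on a mismatch, fall back to the longest reusable overlap.
With 4 states:
        0   1  
>  q0   q1  q0 
   q1   q2  q0 
   q2   q2  q3 
 * q3   q3  q3 
(> = start, * = accepting)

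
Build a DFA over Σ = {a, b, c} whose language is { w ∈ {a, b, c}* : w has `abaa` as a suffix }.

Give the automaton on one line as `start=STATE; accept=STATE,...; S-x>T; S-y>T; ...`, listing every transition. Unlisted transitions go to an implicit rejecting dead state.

start=q0; accept=q4; q0-a>q1; q0-b>q0; q0-c>q0; q1-a>q1; q1-b>q2; q1-c>q0; q2-a>q3; q2-b>q0; q2-c>q0; q3-a>q4; q3-b>q2; q3-c>q0; q4-a>q1; q4-b>q2; q4-c>q0

Let each state record the length of the longest suffix of the input read so far that is also a prefix of `abaa`. q1 means the last symbol is `a`; q2 means the last 2 symbols are `ab`; q3 means the last 3 symbols are `aba`; q4 means the last 4 symbols are `abaa`. Accept only at q4, where the string currently ends in `abaa`.
With 5 states:
        a   b   c  
>  q0   q1  q0  q0 
   q1   q1  q2  q0 
   q2   q3  q0  q0 
   q3   q4  q2  q0 
 * q4   q1  q2  q0 
(> = start, * = accepting)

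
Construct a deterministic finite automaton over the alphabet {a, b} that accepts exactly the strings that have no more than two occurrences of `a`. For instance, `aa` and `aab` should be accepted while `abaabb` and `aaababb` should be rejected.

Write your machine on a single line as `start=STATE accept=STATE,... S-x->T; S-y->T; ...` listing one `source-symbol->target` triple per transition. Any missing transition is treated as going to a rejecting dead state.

Count `a`s, saturating at 3: states q0 through q2 mean 0 through 2 `a`s seen; q3 means more than 2. Each `a` increments (capped at q3); other symbols loop. Accept from {q0, q1, q2}.
With 4 states:
        a   b  
>* q0   q1  q0 
 * q1   q2  q1 
 * q2   q3  q2 
   q3   q3  q3 
(> = start, * = accepting)

start=q0; accept=q0,q1,q2; q0-a->q1; q0-b->q0; q1-a->q2; q1-b->q1; q2-a->q3; q2-b->q2; q3-a->q3; q3-b->q3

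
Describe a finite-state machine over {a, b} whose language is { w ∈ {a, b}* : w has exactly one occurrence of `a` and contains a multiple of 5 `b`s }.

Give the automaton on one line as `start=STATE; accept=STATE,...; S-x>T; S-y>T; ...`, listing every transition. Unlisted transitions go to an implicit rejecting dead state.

Run two small machines in parallel and take their product. The first has 3 states tracking the count of `a`s, saturating at 2; the second has 5 states tracking the count of `b`s modulo 5. A product state is a pair (one from each), accepting exactly when both do. After merging equivalent states the machine shrinks.
11 states suffice.
          a    b  
>  s0     s1   s2 
 * s1     s3   s4 
   s2     s4   s5 
   s3     s3   s3 
   s4     s3   s6 
   s5     s6   s7 
   s6     s3   s8 
   s7     s8   s9 
   s8     s3  s10 
   s9    s10   s0 
   s10    s3   s1 
(> = start, * = accepting)

start=s0; accept=s1; s0-a>s1; s0-b>s2; s1-a>s3; s1-b>s4; s2-a>s4; s2-b>s5; s3-a>s3; s3-b>s3; s4-a>s3; s4-b>s6; s5-a>s6; s5-b>s7; s6-a>s3; s6-b>s8; s7-a>s8; s7-b>s9; s8-a>s3; s8-b>s10; s9-a>s10; s9-b>s0; s10-a>s3; s10-b>s1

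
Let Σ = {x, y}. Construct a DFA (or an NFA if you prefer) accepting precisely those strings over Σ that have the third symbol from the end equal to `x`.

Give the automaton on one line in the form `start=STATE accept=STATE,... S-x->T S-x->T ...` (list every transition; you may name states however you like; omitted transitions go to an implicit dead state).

Because acceptance depends on a position counted from the end, the machine has to buffer the most recent 3 symbols. Make each state the string of the last up-to-3 symbols read; on input `x` shift the window left and append `x`. Accept when the buffered window has length 3 and begins with `x`.
A 15-state machine:
          x    y  
>  S0     S1   S2 
   S1     S3   S4 
   S2     S5   S6 
   S3     S7   S8 
   S4     S9  S10 
   S5    S11  S12 
   S6    S13  S14 
 * S7     S7   S8 
 * S8     S9  S10 
 * S9    S11  S12 
 * S10   S13  S14 
   S11    S7   S8 
   S12    S9  S10 
   S13   S11  S12 
   S14   S13  S14 
(> = start, * = accepting)

start=S0 accept=S7,S8,S9,S10 S0-x->S1 S0-y->S2 S1-x->S3 S1-y->S4 S2-x->S5 S2-y->S6 S3-x->S7 S3-y->S8 S4-x->S9 S4-y->S10 S5-x->S11 S5-y->S12 S6-x->S13 S6-y->S14 S7-x->S7 S7-y->S8 S8-x->S9 S8-y->S10 S9-x->S11 S9-y->S12 S10-x->S13 S10-y->S14 S11-x->S7 S11-y->S8 S12-x->S9 S12-y->S10 S13-x->S11 S13-y->S12 S14-x->S13 S14-y->S14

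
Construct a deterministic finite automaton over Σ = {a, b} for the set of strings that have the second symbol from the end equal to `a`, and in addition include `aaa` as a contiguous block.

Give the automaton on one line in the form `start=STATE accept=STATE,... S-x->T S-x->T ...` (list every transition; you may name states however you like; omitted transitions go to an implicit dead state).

start=q0 accept=q7,q8 q0-a->q1 q0-b->q2 q1-a->q3 q1-b->q4 q2-a->q5 q2-b->q6 q3-a->q7 q3-b->q4 q4-a->q5 q4-b->q6 q5-a->q3 q5-b->q4 q6-a->q5 q6-b->q6 q7-a->q7 q7-b->q8 q8-a->q9 q8-b->q10 q9-a->q7 q9-b->q8 q10-a->q9 q10-b->q10

Run two small machines in parallel and take their product. The first has 7 states tracking the last 2 symbols read; the second has 4 states tracking whether and how much of `aaa` has been seen. A product state is a pair (one from each), accepting exactly when both do.
An 11-state machine:
          a    b  
>  q0     q1   q2 
   q1     q3   q4 
   q2     q5   q6 
   q3     q7   q4 
   q4     q5   q6 
   q5     q3   q4 
   q6     q5   q6 
 * q7     q7   q8 
 * q8     q9  q10 
   q9     q7   q8 
   q10    q9  q10 
(> = start, * = accepting)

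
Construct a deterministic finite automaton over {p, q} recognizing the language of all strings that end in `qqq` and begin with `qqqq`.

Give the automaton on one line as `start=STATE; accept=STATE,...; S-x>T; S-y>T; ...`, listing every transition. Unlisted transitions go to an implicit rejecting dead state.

start=S0; accept=S5; S0-p>S1; S0-q>S2; S1-p>S1; S1-q>S1; S2-p>S1; S2-q>S3; S3-p>S1; S3-q>S4; S4-p>S1; S4-q>S5; S5-p>S6; S5-q>S5; S6-p>S6; S6-q>S7; S7-p>S6; S7-q>S8; S8-p>S6; S8-q>S5

Build one automaton per condition and run them in lockstep. One (4 states) tracks how much of the suffix `qqq` has currently been matched; the other (6 states) tracks whether the input so far still matches the prefix `qqqq`. Each combined state is a pair, one component from each; accept when both components accept. Minimizing collapses redundant product states.
        p   q  
>  S0   S1  S2 
   S1   S1  S1 
   S2   S1  S3 
   S3   S1  S4 
   S4   S1  S5 
 * S5   S6  S5 
   S6   S6  S7 
   S7   S6  S8 
   S8   S6  S5 
(> = start, * = accepting)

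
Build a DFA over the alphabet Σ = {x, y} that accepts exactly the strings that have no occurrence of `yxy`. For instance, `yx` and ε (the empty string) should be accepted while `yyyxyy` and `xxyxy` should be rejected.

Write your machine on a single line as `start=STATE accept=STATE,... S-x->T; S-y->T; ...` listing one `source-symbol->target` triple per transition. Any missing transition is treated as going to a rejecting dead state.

Track partial matches of the forbidden pattern `yxy`. State q3 is a dead state reached once `yxy` has occurred; every other state accepts. q0 means no part of `yxy` is currently matched.
With 4 states:
        x   y  
>* q0   q0  q1 
 * q1   q2  q1 
 * q2   q0  q3 
   q3   q3  q3 
(> = start, * = accepting)

start=q0; accept=q0,q1,q2; q0-x->q0; q0-y->q1; q1-x->q2; q1-y->q1; q2-x->q0; q2-y->q3; q3-x->q3; q3-y->q3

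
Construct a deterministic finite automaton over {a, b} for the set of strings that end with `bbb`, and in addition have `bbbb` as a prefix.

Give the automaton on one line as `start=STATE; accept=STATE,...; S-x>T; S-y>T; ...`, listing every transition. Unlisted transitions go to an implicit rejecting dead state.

start=q0; accept=q8; q0-a>q1; q0-b>q2; q1-a>q1; q1-b>q3; q2-a>q1; q2-b>q4; q3-a>q1; q3-b>q5; q4-a>q1; q4-b>q6; q5-a>q1; q5-b>q7; q6-a>q1; q6-b>q8; q7-a>q1; q7-b>q7; q8-a>q9; q8-b>q8; q9-a>q9; q9-b>q10; q10-a>q9; q10-b>q11; q11-a>q9; q11-b>q8

Run two small machines in parallel and take their product. One (4 states) tracks how much of the suffix `bbb` has currently been matched; the other (6 states) tracks whether the input so far still matches the prefix `bbbb`. Each combined state is a pair, one component from each; accept when both components accept.
With 12 states:
          a    b  
>  q0     q1   q2 
   q1     q1   q3 
   q2     q1   q4 
   q3     q1   q5 
   q4     q1   q6 
   q5     q1   q7 
   q6     q1   q8 
   q7     q1   q7 
 * q8     q9   q8 
   q9     q9  q10 
   q10    q9  q11 
   q11    q9   q8 
(> = start, * = accepting)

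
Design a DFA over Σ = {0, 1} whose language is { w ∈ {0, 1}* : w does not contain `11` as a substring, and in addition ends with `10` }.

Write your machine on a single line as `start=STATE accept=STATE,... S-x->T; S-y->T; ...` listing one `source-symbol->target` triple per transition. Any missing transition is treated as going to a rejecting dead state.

start=q0; accept=q2; q0-0->q0; q0-1->q1; q1-0->q2; q1-1->q3; q2-0->q0; q2-1->q1; q3-0->q4; q3-1->q3; q4-0->q5; q4-1->q3; q5-0->q5; q5-1->q3

Run two small machines in parallel and take their product. One (3 states) tracks partial matches of the forbidden pattern `11`; the other (3 states) tracks how much of the suffix `10` has currently been matched. Each combined state is a pair, one component from each; accept when both components accept.
        0   1  
>  q0   q0  q1 
   q1   q2  q3 
 * q2   q0  q1 
   q3   q4  q3 
   q4   q5  q3 
   q5   q5  q3 
(> = start, * = accepting)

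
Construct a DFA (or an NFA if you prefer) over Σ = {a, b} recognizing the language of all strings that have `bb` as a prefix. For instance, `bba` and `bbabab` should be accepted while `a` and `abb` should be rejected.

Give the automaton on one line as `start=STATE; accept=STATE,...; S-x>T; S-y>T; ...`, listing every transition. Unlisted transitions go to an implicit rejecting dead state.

Walk along `bb` while the input agrees: from q0 take `b` to q1, and so on. Any deviation drops to the rejecting sink q3. Once q2 is reached the prefix is confirmed and every continuation is accepted.
With 4 states:
        a   b  
>  q0   q3  q1 
   q1   q3  q2 
 * q2   q2  q2 
   q3   q3  q3 
(> = start, * = accepting)

start=q0; accept=q2; q0-a>q3; q0-b>q1; q1-a>q3; q1-b>q2; q2-a>q2; q2-b>q2; q3-a>q3; q3-b>q3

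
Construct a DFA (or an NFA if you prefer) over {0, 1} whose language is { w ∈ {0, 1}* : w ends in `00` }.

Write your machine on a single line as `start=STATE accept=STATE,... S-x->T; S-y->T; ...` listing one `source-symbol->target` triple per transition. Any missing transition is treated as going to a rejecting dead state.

Remember how much of `00` the current input suffix matches. State q0 means no match yet; q1 means the last symbol is `0`; q2 means the last 2 symbols are `00`. Only q2 accepts. On a mismatch, fall back to the longest proper suffix that is still a prefix of `00`.
3 states suffice.
        0   1  
>  q0   q1  q0 
   q1   q2  q0 
 * q2   q2  q0 
(> = start, * = accepting)

start=q0; accept=q2; q0-0->q1; q0-1->q0; q1-0->q2; q1-1->q0; q2-0->q2; q2-1->q0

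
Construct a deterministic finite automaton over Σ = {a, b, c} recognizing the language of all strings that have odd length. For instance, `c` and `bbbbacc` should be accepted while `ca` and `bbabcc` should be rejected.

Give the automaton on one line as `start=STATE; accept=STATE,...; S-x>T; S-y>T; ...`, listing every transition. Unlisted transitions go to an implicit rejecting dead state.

Count input length modulo 2: every symbol advances one step around the cycle q0 → q1 → q0. Accept at q1.
With 2 states:
        a   b   c  
>  q0   q1  q1  q1 
 * q1   q0  q0  q0 
(> = start, * = accepting)

start=q0; accept=q1; q0-a>q1; q0-b>q1; q0-c>q1; q1-a>q0; q1-b>q0; q1-c>q0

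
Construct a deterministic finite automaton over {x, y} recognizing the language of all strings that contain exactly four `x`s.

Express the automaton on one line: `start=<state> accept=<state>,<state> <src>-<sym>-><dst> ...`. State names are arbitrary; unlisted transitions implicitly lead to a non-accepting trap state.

start=s0 accept=s4 s0-x->s1 s0-y->s0 s1-x->s2 s1-y->s1 s2-x->s3 s2-y->s2 s3-x->s4 s3-y->s3 s4-x->s5 s4-y->s4 s5-x->s5 s5-y->s5

Count `x`s, saturating at 5: states s0 through s4 mean 0 through 4 `x`s seen; s5 means more than 4. Each `x` increments (capped at s5); other symbols loop. Accept from {s4}.
6 states suffice.
        x   y  
>  s0   s1  s0 
   s1   s2  s1 
   s2   s3  s2 
   s3   s4  s3 
 * s4   s5  s4 
   s5   s5  s5 
(> = start, * = accepting)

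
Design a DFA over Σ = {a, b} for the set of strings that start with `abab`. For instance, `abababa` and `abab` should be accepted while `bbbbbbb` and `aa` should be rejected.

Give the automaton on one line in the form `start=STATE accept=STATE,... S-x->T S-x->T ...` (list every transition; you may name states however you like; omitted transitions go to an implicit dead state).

start=q0 accept=q4 q0-a->q1 q0-b->q5 q1-a->q5 q1-b->q2 q2-a->q3 q2-b->q5 q3-a->q5 q3-b->q4 q4-a->q4 q4-b->q4 q5-a->q5 q5-b->q5

Walk along `abab` while the input agrees: from q0 take `a` to q1, and so on. Any deviation drops to the rejecting sink q5. Once q4 is reached the prefix is confirmed and every continuation is accepted.
6 states suffice.
        a   b  
>  q0   q1  q5 
   q1   q5  q2 
   q2   q3  q5 
   q3   q5  q4 
 * q4   q4  q4 
   q5   q5  q5 
(> = start, * = accepting)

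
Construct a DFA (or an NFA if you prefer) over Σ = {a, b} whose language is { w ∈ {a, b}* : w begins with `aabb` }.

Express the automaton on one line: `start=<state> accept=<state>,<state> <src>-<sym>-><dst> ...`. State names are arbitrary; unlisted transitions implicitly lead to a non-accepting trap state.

start=q0 accept=q4 q0-a->q1 q0-b->q5 q1-a->q2 q1-b->q5 q2-a->q5 q2-b->q3 q3-a->q5 q3-b->q4 q4-a->q4 q4-b->q4 q5-a->q5 q5-b->q5

Walk along `aabb` while the input agrees: from q0 take `a` to q1, and so on. Any deviation drops to the rejecting sink q5. Once q4 is reached the prefix is confirmed and every continuation is accepted.
        a   b  
>  q0   q1  q5 
   q1   q2  q5 
   q2   q5  q3 
   q3   q5  q4 
 * q4   q4  q4 
   q5   q5  q5 
(> = start, * = accepting)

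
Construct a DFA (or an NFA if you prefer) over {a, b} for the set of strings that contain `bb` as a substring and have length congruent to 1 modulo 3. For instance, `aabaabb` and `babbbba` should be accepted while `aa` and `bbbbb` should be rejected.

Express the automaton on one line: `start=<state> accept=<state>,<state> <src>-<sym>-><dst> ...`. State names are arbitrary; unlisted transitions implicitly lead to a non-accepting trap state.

start=q0 accept=q8 q0-a->q1 q0-b->q2 q1-a->q3 q1-b->q4 q2-a->q3 q2-b->q5 q3-a->q0 q3-b->q6 q4-a->q0 q4-b->q7 q5-a->q7 q5-b->q7 q6-a->q1 q6-b->q8 q7-a->q8 q7-b->q8 q8-a->q5 q8-b->q5

Handle the two conditions separately and then intersect. The first has 3 states tracking whether and how much of `bb` has been seen; the second has 3 states tracking the input length modulo 3. A product state is a pair (one from each), accepting exactly when both do.
9 states suffice.
        a   b  
>  q0   q1  q2 
   q1   q3  q4 
   q2   q3  q5 
   q3   q0  q6 
   q4   q0  q7 
   q5   q7  q7 
   q6   q1  q8 
   q7   q8  q8 
 * q8   q5  q5 
(> = start, * = accepting)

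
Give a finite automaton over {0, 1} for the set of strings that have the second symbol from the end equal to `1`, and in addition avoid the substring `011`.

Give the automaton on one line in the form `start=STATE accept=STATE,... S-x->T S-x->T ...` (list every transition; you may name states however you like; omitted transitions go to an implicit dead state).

Handle the two conditions separately and then intersect. The first has 7 states tracking the last 2 symbols read; the second has 4 states tracking partial matches of the forbidden pattern `011`. A product state is a pair (one from each), accepting exactly when both do. Equivalent product states are then merged.
7 states suffice.
        0   1  
>  q0   q1  q2 
   q1   q1  q3 
   q2   q4  q5 
   q3   q4  q6 
 * q4   q1  q3 
 * q5   q4  q5 
   q6   q6  q6 
(> = start, * = accepting)

start=q0 accept=q4,q5 q0-0->q1 q0-1->q2 q1-0->q1 q1-1->q3 q2-0->q4 q2-1->q5 q3-0->q4 q3-1->q6 q4-0->q1 q4-1->q3 q5-0->q4 q5-1->q5 q6-0->q6 q6-1->q6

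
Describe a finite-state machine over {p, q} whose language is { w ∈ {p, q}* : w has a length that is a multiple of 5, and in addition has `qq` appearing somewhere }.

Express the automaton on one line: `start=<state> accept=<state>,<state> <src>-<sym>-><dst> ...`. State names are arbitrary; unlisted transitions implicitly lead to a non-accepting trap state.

start=A accept=N A-p->B A-q->C B-p->D B-q->E C-p->D C-q->F D-p->G D-q->H E-p->G E-q->I F-p->I F-q->I G-p->J G-q->K H-p->J H-q->L I-p->L I-q->L J-p->A J-q->M K-p->A K-q->N L-p->N L-q->N M-p->B M-q->O N-p->O N-q->O O-p->F O-q->F

Build one automaton per condition and run them in lockstep. One (5 states) tracks the input length modulo 5; the other (3 states) tracks whether and how much of `qq` has been seen. Each combined state is a pair, one component from each; accept when both components accept.
A 15-state machine:
       p  q 
>  A   B  C 
   B   D  E 
   C   D  F 
   D   G  H 
   E   G  I 
   F   I  I 
   G   J  K 
   H   J  L 
   I   L  L 
   J   A  M 
   K   A  N 
   L   N  N 
   M   B  O 
 * N   O  O 
   O   F  F 
(> = start, * = accepting)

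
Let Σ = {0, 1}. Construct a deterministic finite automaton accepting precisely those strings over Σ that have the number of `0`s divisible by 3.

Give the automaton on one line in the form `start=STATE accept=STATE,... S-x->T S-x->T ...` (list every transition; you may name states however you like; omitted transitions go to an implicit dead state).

The only thing that matters is how many `0`s have appeared, reduced mod 3. Use one state per residue: q0 for 0, …, q2 for 2. Reading `0` moves to the next residue; anything else stays put. q0 is accepting.
3 states suffice.
        0   1  
>* q0   q1  q0 
   q1   q2  q1 
   q2   q0  q2 
(> = start, * = accepting)

start=q0 accept=q0 q0-0->q1 q0-1->q0 q1-0->q2 q1-1->q1 q2-0->q0 q2-1->q2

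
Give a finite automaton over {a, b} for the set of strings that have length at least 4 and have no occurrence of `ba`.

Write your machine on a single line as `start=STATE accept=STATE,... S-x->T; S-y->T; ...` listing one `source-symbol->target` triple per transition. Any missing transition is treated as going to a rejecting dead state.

start=q0; accept=q8,q9; q0-a->q1; q0-b->q2; q1-a->q3; q1-b->q4; q2-a->q5; q2-b->q4; q3-a->q6; q3-b->q7; q4-a->q5; q4-b->q7; q5-a->q5; q5-b->q5; q6-a->q8; q6-b->q9; q7-a->q5; q7-b->q9; q8-a->q8; q8-b->q9; q9-a->q5; q9-b->q9

Build one automaton per condition and run them in lockstep. One (6 states) tracks the input length, saturating at 5; the other (3 states) tracks partial matches of the forbidden pattern `ba`. Each combined state is a pair, one component from each; accept when both components accept. Minimizing collapses redundant product states.
10 states suffice.
        a   b  
>  q0   q1  q2 
   q1   q3  q4 
   q2   q5  q4 
   q3   q6  q7 
   q4   q5  q7 
   q5   q5  q5 
   q6   q8  q9 
   q7   q5  q9 
 * q8   q8  q9 
 * q9   q5  q9 
(> = start, * = accepting)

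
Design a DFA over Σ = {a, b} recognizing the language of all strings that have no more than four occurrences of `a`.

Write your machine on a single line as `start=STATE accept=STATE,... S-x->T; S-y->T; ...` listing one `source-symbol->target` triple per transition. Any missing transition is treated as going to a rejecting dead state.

Count `a`s, saturating at 5: states q0 through q4 mean 0 through 4 `a`s seen; q5 means more than 4. Each `a` increments (capped at q5); other symbols loop. Accept from {q0, q1, q2, q3, q4}.
With 6 states:
        a   b  
>* q0   q1  q0 
 * q1   q2  q1 
 * q2   q3  q2 
 * q3   q4  q3 
 * q4   q5  q4 
   q5   q5  q5 
(> = start, * = accepting)

start=q0; accept=q0,q1,q2,q3,q4; q0-a->q1; q0-b->q0; q1-a->q2; q1-b->q1; q2-a->q3; q2-b->q2; q3-a->q4; q3-b->q3; q4-a->q5; q4-b->q4; q5-a->q5; q5-b->q5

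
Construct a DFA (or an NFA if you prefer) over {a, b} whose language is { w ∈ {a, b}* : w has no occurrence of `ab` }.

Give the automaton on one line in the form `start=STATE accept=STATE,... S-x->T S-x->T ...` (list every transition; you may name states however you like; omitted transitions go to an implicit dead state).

start=S0 accept=S0,S1 S0-a->S1 S0-b->S0 S1-a->S1 S1-b->S2 S2-a->S2 S2-b->S2

Track partial matches of the forbidden pattern `ab`. State S2 is a dead state reached once `ab` has occurred; every other state accepts. S0 means no part of `ab` is currently matched.
With 3 states:
        a   b  
>* S0   S1  S0 
 * S1   S1  S2 
   S2   S2  S2 
(> = start, * = accepting)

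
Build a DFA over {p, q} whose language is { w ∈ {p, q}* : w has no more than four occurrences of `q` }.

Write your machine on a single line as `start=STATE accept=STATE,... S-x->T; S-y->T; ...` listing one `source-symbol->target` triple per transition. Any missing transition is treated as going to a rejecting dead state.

Count `q`s, saturating at 5: states s0 through s4 mean 0 through 4 `q`s seen; s5 means more than 4. Each `q` increments (capped at s5); other symbols loop. Accept from {s0, s1, s2, s3, s4}.
        p   q  
>* s0   s0  s1 
 * s1   s1  s2 
 * s2   s2  s3 
 * s3   s3  s4 
 * s4   s4  s5 
   s5   s5  s5 
(> = start, * = accepting)

start=s0; accept=s0,s1,s2,s3,s4; s0-p->s0; s0-q->s1; s1-p->s1; s1-q->s2; s2-p->s2; s2-q->s3; s3-p->s3; s3-q->s4; s4-p->s4; s4-q->s5; s5-p->s5; s5-q->s5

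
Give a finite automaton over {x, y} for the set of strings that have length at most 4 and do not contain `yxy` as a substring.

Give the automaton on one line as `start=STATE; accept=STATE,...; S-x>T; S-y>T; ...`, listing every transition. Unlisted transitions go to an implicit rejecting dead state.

Run two small machines in parallel and take their product. One (6 states) tracks the input length, saturating at 5; the other (4 states) tracks partial matches of the forbidden pattern `yxy`. Each combined state is a pair, one component from each; accept when both components accept.
18 states suffice.
          x    y  
>* q0     q1   q2 
 * q1     q3   q4 
 * q2     q5   q4 
 * q3     q6   q7 
 * q4     q8   q7 
 * q5     q6   q9 
 * q6    q10  q11 
 * q7    q12  q11 
 * q8    q10  q13 
   q9    q13  q13 
 * q10   q14  q15 
 * q11   q16  q15 
 * q12   q14  q17 
   q13   q17  q17 
   q14   q14  q15 
   q15   q16  q15 
   q16   q14  q17 
   q17   q17  q17 
(> = start, * = accepting)

start=q0; accept=q0,q1,q2,q3,q4,q5,q6,q7,q8,q10,q11,q12; q0-x>q1; q0-y>q2; q1-x>q3; q1-y>q4; q2-x>q5; q2-y>q4; q3-x>q6; q3-y>q7; q4-x>q8; q4-y>q7; q5-x>q6; q5-y>q9; q6-x>q10; q6-y>q11; q7-x>q12; q7-y>q11; q8-x>q10; q8-y>q13; q9-x>q13; q9-y>q13; q10-x>q14; q10-y>q15; q11-x>q16; q11-y>q15; q12-x>q14; q12-y>q17; q13-x>q17; q13-y>q17; q14-x>q14; q14-y>q15; q15-x>q16; q15-y>q15; q16-x>q14; q16-y>q17; q17-x>q17; q17-y>q17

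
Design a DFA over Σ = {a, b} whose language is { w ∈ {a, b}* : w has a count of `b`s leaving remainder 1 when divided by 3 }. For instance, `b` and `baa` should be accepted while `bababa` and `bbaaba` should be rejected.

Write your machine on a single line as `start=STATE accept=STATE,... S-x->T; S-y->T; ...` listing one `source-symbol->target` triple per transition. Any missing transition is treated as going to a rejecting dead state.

The only thing that matters is how many `b`s have appeared, reduced mod 3. Use one state per residue: S0 for 0, …, S2 for 2. Reading `b` moves to the next residue; anything else stays put. S1 is accepting.
3 states suffice.
        a   b  
>  S0   S0  S1 
 * S1   S1  S2 
   S2   S2  S0 
(> = start, * = accepting)

start=S0; accept=S1; S0-a->S0; S0-b->S1; S1-a->S1; S1-b->S2; S2-a->S2; S2-b->S0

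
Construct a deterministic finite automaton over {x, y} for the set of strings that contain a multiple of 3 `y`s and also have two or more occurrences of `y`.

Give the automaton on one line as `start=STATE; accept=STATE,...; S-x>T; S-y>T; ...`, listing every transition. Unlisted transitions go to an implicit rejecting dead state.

start=q0; accept=q3; q0-x>q0; q0-y>q1; q1-x>q1; q1-y>q2; q2-x>q2; q2-y>q3; q3-x>q3; q3-y>q4; q4-x>q4; q4-y>q5; q5-x>q5; q5-y>q3

Build one automaton per condition and run them in lockstep. One (3 states) tracks the count of `y`s modulo 3; the other (4 states) tracks the count of `y`s, saturating at 3. Each combined state is a pair, one component from each; accept when both components accept.
With 6 states:
        x   y  
>  q0   q0  q1 
   q1   q1  q2 
   q2   q2  q3 
 * q3   q3  q4 
   q4   q4  q5 
   q5   q5  q3 
(> = start, * = accepting)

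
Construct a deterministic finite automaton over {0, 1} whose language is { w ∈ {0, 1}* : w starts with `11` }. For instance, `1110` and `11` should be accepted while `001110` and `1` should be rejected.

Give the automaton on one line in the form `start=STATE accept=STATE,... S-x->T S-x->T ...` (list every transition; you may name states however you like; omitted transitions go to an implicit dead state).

start=A accept=C A-0->D A-1->B B-0->D B-1->C C-0->C C-1->C D-0->D D-1->D

Check the first 2 symbols one by one: A through B record how many have matched `11` so far; any wrong symbol goes to the dead state D. After all 2 match we enter the accepting sink C.
       0  1 
>  A   D  B 
   B   D  C 
 * C   C  C 
   D   D  D 
(> = start, * = accepting)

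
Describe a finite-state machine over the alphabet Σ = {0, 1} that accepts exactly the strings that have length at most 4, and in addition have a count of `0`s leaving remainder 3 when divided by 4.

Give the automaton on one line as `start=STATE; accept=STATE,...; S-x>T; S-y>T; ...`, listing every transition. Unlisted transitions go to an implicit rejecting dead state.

Run two small machines in parallel and take their product. The first has 6 states tracking the input length, saturating at 5; the second has 4 states tracking the count of `0`s modulo 4. A product state is a pair (one from each), accepting exactly when both do. After merging equivalent states the machine shrinks.
With 9 states:
        0   1  
>  S0   S1  S2 
   S1   S3  S4 
   S2   S4  S5 
   S3   S6  S7 
   S4   S7  S5 
   S5   S5  S5 
 * S6   S5  S8 
   S7   S8  S5 
 * S8   S5  S5 
(> = start, * = accepting)

start=S0; accept=S6,S8; S0-0>S1; S0-1>S2; S1-0>S3; S1-1>S4; S2-0>S4; S2-1>S5; S3-0>S6; S3-1>S7; S4-0>S7; S4-1>S5; S5-0>S5; S5-1>S5; S6-0>S5; S6-1>S8; S7-0>S8; S7-1>S5; S8-0>S5; S8-1>S5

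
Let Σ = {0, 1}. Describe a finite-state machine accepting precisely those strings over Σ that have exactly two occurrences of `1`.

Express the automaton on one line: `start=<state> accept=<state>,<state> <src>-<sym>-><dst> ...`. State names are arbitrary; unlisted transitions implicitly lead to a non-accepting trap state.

Count `1`s, saturating at 3: states q0 through q2 mean 0 through 2 `1`s seen; q3 means more than 2. Each `1` increments (capped at q3); other symbols loop. Accept from {q2}.
        0   1  
>  q0   q0  q1 
   q1   q1  q2 
 * q2   q2  q3 
   q3   q3  q3 
(> = start, * = accepting)

start=q0 accept=q2 q0-0->q0 q0-1->q1 q1-0->q1 q1-1->q2 q2-0->q2 q2-1->q3 q3-0->q3 q3-1->q3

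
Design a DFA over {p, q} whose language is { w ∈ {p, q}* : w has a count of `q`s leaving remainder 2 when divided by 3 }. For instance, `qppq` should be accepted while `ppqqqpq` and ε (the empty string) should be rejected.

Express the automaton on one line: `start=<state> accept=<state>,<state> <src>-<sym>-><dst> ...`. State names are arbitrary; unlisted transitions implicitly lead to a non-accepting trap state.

start=s0 accept=s2 s0-p->s0 s0-q->s1 s1-p->s1 s1-q->s2 s2-p->s2 s2-q->s0

The only thing that matters is how many `q`s have appeared, reduced mod 3. Use one state per residue: s0 for 0, …, s2 for 2. Reading `q` moves to the next residue; anything else stays put. s2 is accepting.
A 3-state machine:
        p   q  
>  s0   s0  s1 
   s1   s1  s2 
 * s2   s2  s0 
(> = start, * = accepting)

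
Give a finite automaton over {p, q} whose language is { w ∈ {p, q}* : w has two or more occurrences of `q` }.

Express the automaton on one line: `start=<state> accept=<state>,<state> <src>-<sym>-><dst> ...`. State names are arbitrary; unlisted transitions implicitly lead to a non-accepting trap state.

Only the number of `q`s matters, and only up to 3. Make a chain S0 → S1 → S2 → S3 advanced by each `q` (with S3 absorbing); every other symbol self-loops. The accepting set is {S2, S3}.
A 4-state machine:
        p   q  
>  S0   S0  S1 
   S1   S1  S2 
 * S2   S2  S3 
 * S3   S3  S3 
(> = start, * = accepting)

start=S0 accept=S2,S3 S0-p->S0 S0-q->S1 S1-p->S1 S1-q->S2 S2-p->S2 S2-q->S3 S3-p->S3 S3-q->S3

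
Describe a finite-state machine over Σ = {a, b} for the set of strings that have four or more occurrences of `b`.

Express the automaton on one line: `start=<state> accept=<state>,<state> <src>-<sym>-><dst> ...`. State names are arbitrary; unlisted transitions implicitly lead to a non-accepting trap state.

start=q0 accept=q4,q5 q0-a->q0 q0-b->q1 q1-a->q1 q1-b->q2 q2-a->q2 q2-b->q3 q3-a->q3 q3-b->q4 q4-a->q4 q4-b->q5 q5-a->q5 q5-b->q5

Only the number of `b`s matters, and only up to 5. Make a chain q0 → q1 → q2 → q3 → q4 → q5 advanced by each `b` (with q5 absorbing); every other symbol self-loops. The accepting set is {q4, q5}.
With 6 states:
        a   b  
>  q0   q0  q1 
   q1   q1  q2 
   q2   q2  q3 
   q3   q3  q4 
 * q4   q4  q5 
 * q5   q5  q5 
(> = start, * = accepting)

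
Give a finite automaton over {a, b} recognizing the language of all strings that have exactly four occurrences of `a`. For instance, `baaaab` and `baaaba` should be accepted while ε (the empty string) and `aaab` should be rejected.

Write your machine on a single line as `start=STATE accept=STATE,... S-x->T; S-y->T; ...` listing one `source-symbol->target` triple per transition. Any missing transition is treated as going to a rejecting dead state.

start=S0; accept=S4; S0-a->S1; S0-b->S0; S1-a->S2; S1-b->S1; S2-a->S3; S2-b->S2; S3-a->S4; S3-b->S3; S4-a->S5; S4-b->S4; S5-a->S5; S5-b->S5

Count `a`s, saturating at 5: states S0 through S4 mean 0 through 4 `a`s seen; S5 means more than 4. Each `a` increments (capped at S5); other symbols loop. Accept from {S4}.
A 6-state machine:
        a   b  
>  S0   S1  S0 
   S1   S2  S1 
   S2   S3  S2 
   S3   S4  S3 
 * S4   S5  S4 
   S5   S5  S5 
(> = start, * = accepting)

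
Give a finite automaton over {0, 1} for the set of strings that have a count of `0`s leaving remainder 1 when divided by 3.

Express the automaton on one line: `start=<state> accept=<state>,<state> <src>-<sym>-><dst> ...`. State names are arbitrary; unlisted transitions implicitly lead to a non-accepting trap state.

start=S0 accept=S1 S0-0->S1 S0-1->S0 S1-0->S2 S1-1->S1 S2-0->S0 S2-1->S2

Keep the running count of `0`s modulo 3: each `0` advances along the cycle S0 → S1 → S2 → S0 while other symbols loop. Accept at S1.
A 3-state machine:
        0   1  
>  S0   S1  S0 
 * S1   S2  S1 
   S2   S0  S2 
(> = start, * = accepting)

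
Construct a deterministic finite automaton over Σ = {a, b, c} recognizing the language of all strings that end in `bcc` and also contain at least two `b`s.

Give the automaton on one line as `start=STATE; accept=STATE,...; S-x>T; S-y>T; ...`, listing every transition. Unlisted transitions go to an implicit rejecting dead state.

start=q0; accept=q4; q0-a>q0; q0-b>q1; q0-c>q0; q1-a>q1; q1-b>q2; q1-c>q1; q2-a>q1; q2-b>q2; q2-c>q3; q3-a>q1; q3-b>q2; q3-c>q4; q4-a>q1; q4-b>q2; q4-c>q1

Build one automaton per condition and run them in lockstep. The first has 4 states tracking how much of the suffix `bcc` has currently been matched; the second has 4 states tracking the count of `b`s, saturating at 3. A product state is a pair (one from each), accepting exactly when both do. Minimizing collapses redundant product states.
5 states suffice.
        a   b   c  
>  q0   q0  q1  q0 
   q1   q1  q2  q1 
   q2   q1  q2  q3 
   q3   q1  q2  q4 
 * q4   q1  q2  q1 
(> = start, * = accepting)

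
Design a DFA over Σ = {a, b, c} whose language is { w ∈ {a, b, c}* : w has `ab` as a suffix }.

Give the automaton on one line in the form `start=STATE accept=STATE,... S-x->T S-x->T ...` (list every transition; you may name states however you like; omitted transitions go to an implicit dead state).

start=s0 accept=s2 s0-a->s1 s0-b->s0 s0-c->s0 s1-a->s1 s1-b->s2 s1-c->s0 s2-a->s1 s2-b->s0 s2-c->s0

Remember how much of `ab` the current input suffix matches. State s0 means no match yet; s1 means the last symbol is `a`; s2 means the last 2 symbols are `ab`. Only s2 accepts. On a mismatch, fall back to the longest proper suffix that is still a prefix of `ab`.
A 3-state machine:
        a   b   c  
>  s0   s1  s0  s0 
   s1   s1  s2  s0 
 * s2   s1  s0  s0 
(> = start, * = accepting)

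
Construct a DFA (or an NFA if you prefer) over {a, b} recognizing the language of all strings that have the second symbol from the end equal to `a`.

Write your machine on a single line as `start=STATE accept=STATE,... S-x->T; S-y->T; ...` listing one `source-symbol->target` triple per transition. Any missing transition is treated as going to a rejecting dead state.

A DFA must remember the last 2 symbols (since which symbol is second-to-last isn't known until the input ends). Use one state per possible window of the last ≤2 symbols; accept from those whose window starts with `a`.
With 7 states:
        a   b  
>  s0   s1  s2 
   s1   s3  s4 
   s2   s5  s6 
 * s3   s3  s4 
 * s4   s5  s6 
   s5   s3  s4 
   s6   s5  s6 
(> = start, * = accepting)

start=s0; accept=s3,s4; s0-a->s1; s0-b->s2; s1-a->s3; s1-b->s4; s2-a->s5; s2-b->s6; s3-a->s3; s3-b->s4; s4-a->s5; s4-b->s6; s5-a->s3; s5-b->s4; s6-a->s5; s6-b->s6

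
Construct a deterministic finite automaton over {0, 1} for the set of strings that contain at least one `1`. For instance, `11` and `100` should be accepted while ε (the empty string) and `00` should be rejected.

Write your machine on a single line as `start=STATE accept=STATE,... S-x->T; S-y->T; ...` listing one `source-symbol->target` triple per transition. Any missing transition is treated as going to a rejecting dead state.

start=q0; accept=q1,q2; q0-0->q0; q0-1->q1; q1-0->q1; q1-1->q2; q2-0->q2; q2-1->q2

Only the number of `1`s matters, and only up to 2. Make a chain q0 → q1 → q2 advanced by each `1` (with q2 absorbing); every other symbol self-loops. The accepting set is {q1, q2}.
        0   1  
>  q0   q0  q1 
 * q1   q1  q2 
 * q2   q2  q2 
(> = start, * = accepting)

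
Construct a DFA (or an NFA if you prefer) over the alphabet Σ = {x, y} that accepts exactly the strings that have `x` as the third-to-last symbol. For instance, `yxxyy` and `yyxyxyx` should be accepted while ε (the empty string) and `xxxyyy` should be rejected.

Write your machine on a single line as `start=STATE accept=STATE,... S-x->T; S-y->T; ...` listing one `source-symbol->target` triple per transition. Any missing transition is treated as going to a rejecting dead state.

start=q0; accept=q7,q8,q9,q10; q0-x->q1; q0-y->q2; q1-x->q3; q1-y->q4; q2-x->q5; q2-y->q6; q3-x->q7; q3-y->q8; q4-x->q9; q4-y->q10; q5-x->q11; q5-y->q12; q6-x->q13; q6-y->q14; q7-x->q7; q7-y->q8; q8-x->q9; q8-y->q10; q9-x->q11; q9-y->q12; q10-x->q13; q10-y->q14; q11-x->q7; q11-y->q8; q12-x->q9; q12-y->q10; q13-x->q11; q13-y->q12; q14-x->q13; q14-y->q14

Because acceptance depends on a position counted from the end, the machine has to buffer the most recent 3 symbols. Make each state the string of the last up-to-3 symbols read; on input `x` shift the window left and append `x`. Accept when the buffered window has length 3 and begins with `x`.
With 15 states:
          x    y  
>  q0     q1   q2 
   q1     q3   q4 
   q2     q5   q6 
   q3     q7   q8 
   q4     q9  q10 
   q5    q11  q12 
   q6    q13  q14 
 * q7     q7   q8 
 * q8     q9  q10 
 * q9    q11  q12 
 * q10   q13  q14 
   q11    q7   q8 
   q12    q9  q10 
   q13   q11  q12 
   q14   q13  q14 
(> = start, * = accepting)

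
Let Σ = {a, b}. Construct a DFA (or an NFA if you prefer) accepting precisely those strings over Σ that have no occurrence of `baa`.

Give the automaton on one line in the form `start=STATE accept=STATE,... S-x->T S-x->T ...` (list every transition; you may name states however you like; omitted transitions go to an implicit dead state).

This is the complement of 'contains `baa`'. Use the same substring-matching states — s0 through s3 holding how much of `baa` has just been matched — but flip the accepting set: everything except the trap s3 accepts.
4 states suffice.
        a   b  
>* s0   s0  s1 
 * s1   s2  s1 
 * s2   s3  s1 
   s3   s3  s3 
(> = start, * = accepting)

start=s0 accept=s0,s1,s2 s0-a->s0 s0-b->s1 s1-a->s2 s1-b->s1 s2-a->s3 s2-b->s1 s3-a->s3 s3-b->s3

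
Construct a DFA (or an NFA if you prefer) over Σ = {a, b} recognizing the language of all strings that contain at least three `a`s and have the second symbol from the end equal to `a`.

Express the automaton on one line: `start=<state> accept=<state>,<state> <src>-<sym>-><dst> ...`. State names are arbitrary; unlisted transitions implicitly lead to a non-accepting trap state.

Build one automaton per condition and run them in lockstep. The first has 5 states tracking the count of `a`s, saturating at 4; the second has 7 states tracking the last 2 symbols read. A product state is a pair (one from each), accepting exactly when both do.
A 19-state machine:
          a    b  
>  q0     q1   q2 
   q1     q3   q4 
   q2     q5   q6 
   q3     q7   q8 
   q4     q9  q10 
   q5     q3   q4 
   q6     q5   q6 
 * q7    q11  q12 
   q8    q13  q14 
   q9     q7   q8 
   q10    q9  q10 
 * q11   q11  q15 
 * q12   q16  q17 
   q13   q11  q12 
   q14   q13  q14 
 * q15   q16  q18 
   q16   q11  q15 
   q17   q16  q17 
   q18   q16  q18 
(> = start, * = accepting)

start=q0 accept=q7,q11,q12,q15 q0-a->q1 q0-b->q2 q1-a->q3 q1-b->q4 q2-a->q5 q2-b->q6 q3-a->q7 q3-b->q8 q4-a->q9 q4-b->q10 q5-a->q3 q5-b->q4 q6-a->q5 q6-b->q6 q7-a->q11 q7-b->q12 q8-a->q13 q8-b->q14 q9-a->q7 q9-b->q8 q10-a->q9 q10-b->q10 q11-a->q11 q11-b->q15 q12-a->q16 q12-b->q17 q13-a->q11 q13-b->q12 q14-a->q13 q14-b->q14 q15-a->q16 q15-b->q18 q16-a->q11 q16-b->q15 q17-a->q16 q17-b->q17 q18-a->q16 q18-b->q18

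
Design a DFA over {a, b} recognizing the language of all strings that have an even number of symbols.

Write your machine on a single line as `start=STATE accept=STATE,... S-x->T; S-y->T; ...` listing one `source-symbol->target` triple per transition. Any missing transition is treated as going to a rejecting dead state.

Count input length modulo 2: every symbol advances one step around the cycle s0 → s1 → s0. Accept at s0.
2 states suffice.
        a   b  
>* s0   s1  s1 
   s1   s0  s0 
(> = start, * = accepting)

start=s0; accept=s0; s0-a->s1; s0-b->s1; s1-a->s0; s1-b->s0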